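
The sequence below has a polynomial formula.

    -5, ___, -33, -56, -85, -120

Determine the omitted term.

Using the last 4 terms:
-23  -29  -35
-6  -6
Constant second difference = -6.
Extend backward: -23 + 6 = -17;  -33 + 17 = -16

-16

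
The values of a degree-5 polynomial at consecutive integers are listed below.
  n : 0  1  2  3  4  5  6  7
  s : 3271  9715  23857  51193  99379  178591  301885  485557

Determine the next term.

749503

First differences: 6444 , 14142 , 27336 , 48186 , 79212 , 123294 , 183672
Second differences: 7698 , 13194 , 20850 , 31026 , 44082 , 60378
Third differences: 5496 , 7656 , 10176 , 13056 , 16296
Fourth differences: 2160 , 2520 , 2880 , 3240
Fifth differences: 360 , 360 , 360
Fifth differences constant at 360.
3240 + 360 = 3600;  16296 + 3600 = 19896;  60378 + 19896 = 80274;  183672 + 80274 = 263946;  485557 + 263946 = 749503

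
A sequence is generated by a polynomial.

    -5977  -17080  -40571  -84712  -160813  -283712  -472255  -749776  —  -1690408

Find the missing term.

Using the first 8 terms:
First differences: -11103  -23491  -44141  -76101  -122899  -188543  -277521
Second differences: -12388  -20650  -31960  -46798  -65644  -88978
Third differences: -8262  -11310  -14838  -18846  -23334
Fourth differences: -3048  -3528  -4008  -4488
Fifth differences: -480  -480  -480
Constant fifth difference = -480.
Extend forward: -4488 − 480 = -4968;  -23334 − 4968 = -28302;  -88978 − 28302 = -117280;  -277521 − 117280 = -394801;  -749776 − 394801 = -1144577

-1144577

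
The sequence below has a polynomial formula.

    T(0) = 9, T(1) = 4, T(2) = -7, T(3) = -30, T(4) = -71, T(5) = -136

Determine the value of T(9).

-756

D1: -5 , -11 , -23 , -41 , -65
D2: -6 , -12 , -18 , -24
D3: -6 , -6 , -6
The third differences are constant (-6).
-24 − 6 = -30;  -65 − 30 = -95;  -136 − 95 = -231
-30 − 6 = -36;  -95 − 36 = -131;  -231 − 131 = -362
-36 − 6 = -42;  -131 − 42 = -173;  -362 − 173 = -535
-42 − 6 = -48;  -173 − 48 = -221;  -535 − 221 = -756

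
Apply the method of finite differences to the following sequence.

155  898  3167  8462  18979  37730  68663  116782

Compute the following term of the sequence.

743 , 2269 , 5295 , 10517 , 18751 , 30933 , 48119
1526 , 3026 , 5222 , 8234 , 12182 , 17186
1500 , 2196 , 3012 , 3948 , 5004
696 , 816 , 936 , 1056
120 , 120 , 120
Constant fifth difference = 120, so extend:
1056 + 120 = 1176;  5004 + 1176 = 6180;  17186 + 6180 = 23366;  48119 + 23366 = 71485;  116782 + 71485 = 188267

188267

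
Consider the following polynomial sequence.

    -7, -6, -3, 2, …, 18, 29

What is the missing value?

Using the first 4 terms:
1, 3, 5
2, 2
Constant second difference = 2.
Extend forward: 5 + 2 = 7;  2 + 7 = 9

9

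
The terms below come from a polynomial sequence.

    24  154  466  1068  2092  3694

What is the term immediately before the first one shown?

-8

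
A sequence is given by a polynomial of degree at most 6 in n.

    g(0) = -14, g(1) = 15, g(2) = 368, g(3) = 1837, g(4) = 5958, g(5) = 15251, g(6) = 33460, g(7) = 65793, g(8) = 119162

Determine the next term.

Δ: 29, 353, 1469, 4121, 9293, 18209, 32333, 53369
Δ²: 324, 1116, 2652, 5172, 8916, 14124, 21036
Δ³: 792, 1536, 2520, 3744, 5208, 6912
Δ⁴: 744, 984, 1224, 1464, 1704
Δ⁵: 240, 240, 240, 240
Constant fifth difference = 240, so extend:
1704 + 240 = 1944;  6912 + 1944 = 8856;  21036 + 8856 = 29892;  53369 + 29892 = 83261;  119162 + 83261 = 202423

202423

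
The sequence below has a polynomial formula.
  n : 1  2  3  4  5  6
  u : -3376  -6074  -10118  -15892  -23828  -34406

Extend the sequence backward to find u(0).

First differences: -2698  -4044  -5774  -7936  -10578
Second differences: -1346  -1730  -2162  -2642
Third differences: -384  -432  -480
Fourth differences: -48  -48
The fourth differences are constant at -48.
Work back: -384 + 48 = -336;  -1346 + 336 = -1010;  -2698 + 1010 = -1688;  -3376 + 1688 = -1688

-1688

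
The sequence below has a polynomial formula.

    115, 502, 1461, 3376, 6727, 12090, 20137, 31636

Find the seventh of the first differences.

Δ: 387, 959, 1915, 3351, 5363, 8047, 11499
Δ²: 572, 956, 1436, 2012, 2684, 3452
Δ³: 384, 480, 576, 672, 768
Δ⁴: 96, 96, 96, 96

11499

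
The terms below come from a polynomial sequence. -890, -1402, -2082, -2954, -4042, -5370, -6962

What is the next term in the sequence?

D1: -512  -680  -872  -1088  -1328  -1592
D2: -168  -192  -216  -240  -264
D3: -24  -24  -24  -24
The third differences are constant (-24).
-264 − 24 = -288;  -1592 − 288 = -1880;  -6962 − 1880 = -8842

-8842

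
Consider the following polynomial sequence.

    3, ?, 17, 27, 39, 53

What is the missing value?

9

Using the last 4 terms:
D1: 10, 12, 14
D2: 2, 2
Constant second difference = 2.
Extend backward: 10 − 2 = 8;  17 − 8 = 9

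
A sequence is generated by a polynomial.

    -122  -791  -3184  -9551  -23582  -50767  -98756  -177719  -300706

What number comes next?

D1: -669 , -2393 , -6367 , -14031 , -27185 , -47989 , -78963 , -122987
D2: -1724 , -3974 , -7664 , -13154 , -20804 , -30974 , -44024
D3: -2250 , -3690 , -5490 , -7650 , -10170 , -13050
D4: -1440 , -1800 , -2160 , -2520 , -2880
D5: -360 , -360 , -360 , -360
Constant fifth difference = -360, so extend:
-2880 − 360 = -3240;  -13050 − 3240 = -16290;  -44024 − 16290 = -60314;  -122987 − 60314 = -183301;  -300706 − 183301 = -484007

-484007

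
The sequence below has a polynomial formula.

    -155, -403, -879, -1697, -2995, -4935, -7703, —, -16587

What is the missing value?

-11509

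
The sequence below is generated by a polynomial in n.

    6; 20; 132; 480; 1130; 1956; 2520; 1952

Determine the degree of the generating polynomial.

First differences: 14, 112, 348, 650, 826, 564, -568
Second differences: 98, 236, 302, 176, -262, -1132
Third differences: 138, 66, -126, -438, -870
Fourth differences: -72, -192, -312, -432
Fifth differences: -120, -120, -120
The fifth differences are constant, so the polynomial has degree 5.

5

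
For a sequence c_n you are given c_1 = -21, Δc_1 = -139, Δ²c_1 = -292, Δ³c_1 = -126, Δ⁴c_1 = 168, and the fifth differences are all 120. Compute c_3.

-591

Build the table forward from the leading diagonal:
D5: 120  120  120
D4: 168  288  408
D3: -126  42  330
D2: -292  -418  -376
D1: -139  -431  -849
c: -21  -160  -591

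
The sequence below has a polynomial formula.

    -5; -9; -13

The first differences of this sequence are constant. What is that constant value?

-4

D1: -4, -4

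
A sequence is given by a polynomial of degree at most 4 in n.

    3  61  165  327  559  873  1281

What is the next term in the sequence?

Δ: 58, 104, 162, 232, 314, 408
Δ²: 46, 58, 70, 82, 94
Δ³: 12, 12, 12, 12
Third differences constant at 12.
94 + 12 = 106;  408 + 106 = 514;  1281 + 514 = 1795

1795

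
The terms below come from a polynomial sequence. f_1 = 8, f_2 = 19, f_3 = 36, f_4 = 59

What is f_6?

123

11, 17, 23
6, 6
Constant second difference = 6, so extend:
23 + 6 = 29;  59 + 29 = 88
29 + 6 = 35;  88 + 35 = 123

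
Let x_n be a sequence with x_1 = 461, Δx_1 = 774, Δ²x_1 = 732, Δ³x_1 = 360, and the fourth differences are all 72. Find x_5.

9461

Build the table forward from the leading diagonal:
D4: 72  72  72  72  72
D3: 360  432  504  576  648
D2: 732  1092  1524  2028  2604
D1: 774  1506  2598  4122  6150
x: 461  1235  2741  5339  9461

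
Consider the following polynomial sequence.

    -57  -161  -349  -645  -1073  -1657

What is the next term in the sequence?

-104, -188, -296, -428, -584
-84, -108, -132, -156
-24, -24, -24
Third differences constant at -24.
-156 − 24 = -180;  -584 − 180 = -764;  -1657 − 764 = -2421

-2421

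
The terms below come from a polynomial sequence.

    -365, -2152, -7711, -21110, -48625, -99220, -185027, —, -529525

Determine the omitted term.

Using the first 7 terms:
-1787, -5559, -13399, -27515, -50595, -85807
-3772, -7840, -14116, -23080, -35212
-4068, -6276, -8964, -12132
-2208, -2688, -3168
-480, -480
Constant fifth difference = -480.
Extend forward: -3168 − 480 = -3648;  -12132 − 3648 = -15780;  -35212 − 15780 = -50992;  -85807 − 50992 = -136799;  -185027 − 136799 = -321826

-321826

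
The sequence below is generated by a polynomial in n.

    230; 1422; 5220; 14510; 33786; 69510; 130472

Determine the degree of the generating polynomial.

5

Δ: 1192, 3798, 9290, 19276, 35724, 60962
Δ²: 2606, 5492, 9986, 16448, 25238
Δ³: 2886, 4494, 6462, 8790
Δ⁴: 1608, 1968, 2328
Δ⁵: 360, 360
The fifth differences are constant, so the polynomial has degree 5.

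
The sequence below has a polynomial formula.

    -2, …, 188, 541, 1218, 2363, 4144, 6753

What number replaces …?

39

Using the last 6 terms:
First differences: 353  677  1145  1781  2609
Second differences: 324  468  636  828
Third differences: 144  168  192
Fourth differences: 24  24
Constant fourth difference = 24.
Extend backward: 144 − 24 = 120;  324 − 120 = 204;  353 − 204 = 149;  188 − 149 = 39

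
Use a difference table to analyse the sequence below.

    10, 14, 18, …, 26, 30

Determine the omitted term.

Using the first 3 terms:
D1: 4  4
Constant first difference = 4.
Extend forward: 18 + 4 = 22

22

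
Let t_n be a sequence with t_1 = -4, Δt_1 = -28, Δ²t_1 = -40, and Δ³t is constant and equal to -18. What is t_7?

-1132

Build the table forward from the leading diagonal:
D3: -18, -18, -18, -18, -18, -18, -18
D2: -40, -58, -76, -94, -112, -130, -148
D1: -28, -68, -126, -202, -296, -408, -538
t: -4, -32, -100, -226, -428, -724, -1132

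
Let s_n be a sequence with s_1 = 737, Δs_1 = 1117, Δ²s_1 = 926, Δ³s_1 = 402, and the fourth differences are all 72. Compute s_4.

Build the table forward from the leading diagonal:
Δ⁴: 72, 72, 72, 72
Δ³: 402, 474, 546, 618
Δ²: 926, 1328, 1802, 2348
Δ: 1117, 2043, 3371, 5173
s: 737, 1854, 3897, 7268

7268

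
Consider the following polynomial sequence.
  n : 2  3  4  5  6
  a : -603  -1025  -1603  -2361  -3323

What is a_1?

-313

D1: -422, -578, -758, -962
D2: -156, -180, -204
D3: -24, -24
The third differences are constant at -24.
Work back: -156 + 24 = -132;  -422 + 132 = -290;  -603 + 290 = -313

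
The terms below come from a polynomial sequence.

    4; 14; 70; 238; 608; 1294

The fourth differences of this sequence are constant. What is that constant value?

Δ: 10, 56, 168, 370, 686
Δ²: 46, 112, 202, 316
Δ³: 66, 90, 114
Δ⁴: 24, 24

24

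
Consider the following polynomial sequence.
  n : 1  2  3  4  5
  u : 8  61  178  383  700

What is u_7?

1766

53, 117, 205, 317
64, 88, 112
24, 24
Third differences constant at 24.
112 + 24 = 136;  317 + 136 = 453;  700 + 453 = 1153
136 + 24 = 160;  453 + 160 = 613;  1153 + 613 = 1766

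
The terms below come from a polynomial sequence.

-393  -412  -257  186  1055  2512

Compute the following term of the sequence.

D1: -19, 155, 443, 869, 1457
D2: 174, 288, 426, 588
D3: 114, 138, 162
D4: 24, 24
Fourth differences constant at 24.
162 + 24 = 186;  588 + 186 = 774;  1457 + 774 = 2231;  2512 + 2231 = 4743

4743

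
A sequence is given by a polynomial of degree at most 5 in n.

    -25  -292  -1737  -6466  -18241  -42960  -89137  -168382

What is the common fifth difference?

-480

Δ: -267, -1445, -4729, -11775, -24719, -46177, -79245
Δ²: -1178, -3284, -7046, -12944, -21458, -33068
Δ³: -2106, -3762, -5898, -8514, -11610
Δ⁴: -1656, -2136, -2616, -3096
Δ⁵: -480, -480, -480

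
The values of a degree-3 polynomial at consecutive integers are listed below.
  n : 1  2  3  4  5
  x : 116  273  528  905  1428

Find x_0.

33

Δ: 157, 255, 377, 523
Δ²: 98, 122, 146
Δ³: 24, 24
The third differences are constant at 24.
Work back: 98 − 24 = 74;  157 − 74 = 83;  116 − 83 = 33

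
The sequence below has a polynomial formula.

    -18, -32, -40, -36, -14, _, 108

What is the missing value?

Using the first 5 terms:
-14, -8, 4, 22
6, 12, 18
6, 6
Constant third difference = 6.
Extend forward: 18 + 6 = 24;  22 + 24 = 46;  -14 + 46 = 32

32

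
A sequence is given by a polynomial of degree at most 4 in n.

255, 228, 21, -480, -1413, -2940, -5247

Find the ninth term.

-13065

Δ: -27, -207, -501, -933, -1527, -2307
Δ²: -180, -294, -432, -594, -780
Δ³: -114, -138, -162, -186
Δ⁴: -24, -24, -24
Fourth differences constant at -24.
-186 − 24 = -210;  -780 − 210 = -990;  -2307 − 990 = -3297;  -5247 − 3297 = -8544
-210 − 24 = -234;  -990 − 234 = -1224;  -3297 − 1224 = -4521;  -8544 − 4521 = -13065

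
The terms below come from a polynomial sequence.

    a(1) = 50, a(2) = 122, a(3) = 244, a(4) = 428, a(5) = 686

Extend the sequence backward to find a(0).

16

72, 122, 184, 258
50, 62, 74
12, 12
The third differences are constant at 12.
Work back: 50 − 12 = 38;  72 − 38 = 34;  50 − 34 = 16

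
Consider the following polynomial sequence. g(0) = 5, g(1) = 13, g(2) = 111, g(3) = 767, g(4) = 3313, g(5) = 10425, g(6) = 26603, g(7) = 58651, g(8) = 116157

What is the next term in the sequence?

D1: 8  98  656  2546  7112  16178  32048  57506
D2: 90  558  1890  4566  9066  15870  25458
D3: 468  1332  2676  4500  6804  9588
D4: 864  1344  1824  2304  2784
D5: 480  480  480  480
Fifth differences constant at 480.
2784 + 480 = 3264;  9588 + 3264 = 12852;  25458 + 12852 = 38310;  57506 + 38310 = 95816;  116157 + 95816 = 211973

211973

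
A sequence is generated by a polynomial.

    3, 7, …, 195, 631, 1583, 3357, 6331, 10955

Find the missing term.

41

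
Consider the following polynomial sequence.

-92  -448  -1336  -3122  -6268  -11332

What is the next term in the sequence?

-356, -888, -1786, -3146, -5064
-532, -898, -1360, -1918
-366, -462, -558
-96, -96
Fourth differences constant at -96.
-558 − 96 = -654;  -1918 − 654 = -2572;  -5064 − 2572 = -7636;  -11332 − 7636 = -18968

-18968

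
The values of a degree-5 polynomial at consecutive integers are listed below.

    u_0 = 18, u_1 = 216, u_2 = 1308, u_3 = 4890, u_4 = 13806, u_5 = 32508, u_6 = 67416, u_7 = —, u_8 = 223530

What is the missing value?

Using the first 7 terms:
D1: 198, 1092, 3582, 8916, 18702, 34908
D2: 894, 2490, 5334, 9786, 16206
D3: 1596, 2844, 4452, 6420
D4: 1248, 1608, 1968
D5: 360, 360
Constant fifth difference = 360.
Extend forward: 1968 + 360 = 2328;  6420 + 2328 = 8748;  16206 + 8748 = 24954;  34908 + 24954 = 59862;  67416 + 59862 = 127278

127278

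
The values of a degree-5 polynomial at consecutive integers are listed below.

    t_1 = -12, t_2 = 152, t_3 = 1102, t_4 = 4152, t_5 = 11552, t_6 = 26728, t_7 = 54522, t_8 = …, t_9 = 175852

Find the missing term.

101432

Using the first 7 terms:
164, 950, 3050, 7400, 15176, 27794
786, 2100, 4350, 7776, 12618
1314, 2250, 3426, 4842
936, 1176, 1416
240, 240
Constant fifth difference = 240.
Extend forward: 1416 + 240 = 1656;  4842 + 1656 = 6498;  12618 + 6498 = 19116;  27794 + 19116 = 46910;  54522 + 46910 = 101432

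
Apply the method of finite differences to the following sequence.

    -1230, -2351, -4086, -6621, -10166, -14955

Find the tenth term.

Δ: -1121, -1735, -2535, -3545, -4789
Δ²: -614, -800, -1010, -1244
Δ³: -186, -210, -234
Δ⁴: -24, -24
The fourth differences are constant (-24).
-234 − 24 = -258;  -1244 − 258 = -1502;  -4789 − 1502 = -6291;  -14955 − 6291 = -21246
-258 − 24 = -282;  -1502 − 282 = -1784;  -6291 − 1784 = -8075;  -21246 − 8075 = -29321
-282 − 24 = -306;  -1784 − 306 = -2090;  -8075 − 2090 = -10165;  -29321 − 10165 = -39486
-306 − 24 = -330;  -2090 − 330 = -2420;  -10165 − 2420 = -12585;  -39486 − 12585 = -52071

-52071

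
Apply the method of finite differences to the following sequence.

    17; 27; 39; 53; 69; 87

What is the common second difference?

2

Δ: 10, 12, 14, 16, 18
Δ²: 2, 2, 2, 2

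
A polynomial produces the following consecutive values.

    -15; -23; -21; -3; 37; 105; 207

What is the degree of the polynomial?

3

-8, 2, 18, 40, 68, 102
10, 16, 22, 28, 34
6, 6, 6, 6
The third differences are constant, so the polynomial has degree 3.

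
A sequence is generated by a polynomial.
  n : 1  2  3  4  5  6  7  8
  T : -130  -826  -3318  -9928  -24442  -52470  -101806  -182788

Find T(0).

-12

D1: -696  -2492  -6610  -14514  -28028  -49336  -80982
D2: -1796  -4118  -7904  -13514  -21308  -31646
D3: -2322  -3786  -5610  -7794  -10338
D4: -1464  -1824  -2184  -2544
D5: -360  -360  -360
The fifth differences are constant at -360.
Work back: -1464 + 360 = -1104;  -2322 + 1104 = -1218;  -1796 + 1218 = -578;  -696 + 578 = -118;  -130 + 118 = -12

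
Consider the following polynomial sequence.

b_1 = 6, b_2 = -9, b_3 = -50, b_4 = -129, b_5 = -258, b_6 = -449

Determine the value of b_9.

Δ: -15, -41, -79, -129, -191
Δ²: -26, -38, -50, -62
Δ³: -12, -12, -12
The third differences are constant (-12).
-62 − 12 = -74;  -191 − 74 = -265;  -449 − 265 = -714
-74 − 12 = -86;  -265 − 86 = -351;  -714 − 351 = -1065
-86 − 12 = -98;  -351 − 98 = -449;  -1065 − 449 = -1514

-1514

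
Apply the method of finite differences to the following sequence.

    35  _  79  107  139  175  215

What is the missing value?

55

Using the last 5 terms:
First differences: 28  32  36  40
Second differences: 4  4  4
Constant second difference = 4.
Extend backward: 28 − 4 = 24;  79 − 24 = 55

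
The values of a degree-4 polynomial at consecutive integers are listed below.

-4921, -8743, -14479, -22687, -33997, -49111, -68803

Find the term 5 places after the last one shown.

-268063

D1: -3822, -5736, -8208, -11310, -15114, -19692
D2: -1914, -2472, -3102, -3804, -4578
D3: -558, -630, -702, -774
D4: -72, -72, -72
Fourth differences constant at -72.
-774 − 72 = -846;  -4578 − 846 = -5424;  -19692 − 5424 = -25116;  -68803 − 25116 = -93919
-846 − 72 = -918;  -5424 − 918 = -6342;  -25116 − 6342 = -31458;  -93919 − 31458 = -125377
-918 − 72 = -990;  -6342 − 990 = -7332;  -31458 − 7332 = -38790;  -125377 − 38790 = -164167
-990 − 72 = -1062;  -7332 − 1062 = -8394;  -38790 − 8394 = -47184;  -164167 − 47184 = -211351
-1062 − 72 = -1134;  -8394 − 1134 = -9528;  -47184 − 9528 = -56712;  -211351 − 56712 = -268063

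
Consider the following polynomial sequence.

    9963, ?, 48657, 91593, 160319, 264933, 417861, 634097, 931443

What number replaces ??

23501

Using the last 7 terms:
D1: 42936, 68726, 104614, 152928, 216236, 297346
D2: 25790, 35888, 48314, 63308, 81110
D3: 10098, 12426, 14994, 17802
D4: 2328, 2568, 2808
D5: 240, 240
Constant fifth difference = 240.
Extend backward: 2328 − 240 = 2088;  10098 − 2088 = 8010;  25790 − 8010 = 17780;  42936 − 17780 = 25156;  48657 − 25156 = 23501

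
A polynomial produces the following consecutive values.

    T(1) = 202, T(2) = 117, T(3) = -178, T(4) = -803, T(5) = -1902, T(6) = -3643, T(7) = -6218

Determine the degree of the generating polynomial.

4

First differences: -85, -295, -625, -1099, -1741, -2575
Second differences: -210, -330, -474, -642, -834
Third differences: -120, -144, -168, -192
Fourth differences: -24, -24, -24
The fourth differences are constant, so the polynomial has degree 4.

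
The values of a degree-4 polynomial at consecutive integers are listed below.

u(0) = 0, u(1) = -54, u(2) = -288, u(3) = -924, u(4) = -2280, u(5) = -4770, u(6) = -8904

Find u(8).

-24624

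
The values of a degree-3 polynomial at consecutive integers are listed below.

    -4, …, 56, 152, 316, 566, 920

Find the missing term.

Using the last 5 terms:
Δ: 96  164  250  354
Δ²: 68  86  104
Δ³: 18  18
Constant third difference = 18.
Extend backward: 68 − 18 = 50;  96 − 50 = 46;  56 − 46 = 10

10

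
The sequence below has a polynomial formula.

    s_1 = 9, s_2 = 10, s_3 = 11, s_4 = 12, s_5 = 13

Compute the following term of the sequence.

1 , 1 , 1 , 1
First differences constant at 1.
13 + 1 = 14

14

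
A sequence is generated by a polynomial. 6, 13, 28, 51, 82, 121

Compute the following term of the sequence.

D1: 7, 15, 23, 31, 39
D2: 8, 8, 8, 8
Second differences constant at 8.
39 + 8 = 47;  121 + 47 = 168

168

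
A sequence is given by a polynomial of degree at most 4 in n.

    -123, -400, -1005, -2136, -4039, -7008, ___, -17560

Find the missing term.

Using the first 6 terms:
First differences: -277  -605  -1131  -1903  -2969
Second differences: -328  -526  -772  -1066
Third differences: -198  -246  -294
Fourth differences: -48  -48
Constant fourth difference = -48.
Extend forward: -294 − 48 = -342;  -1066 − 342 = -1408;  -2969 − 1408 = -4377;  -7008 − 4377 = -11385

-11385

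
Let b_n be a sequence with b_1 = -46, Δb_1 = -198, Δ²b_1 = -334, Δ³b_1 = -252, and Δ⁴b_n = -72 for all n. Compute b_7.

Build the table forward from the leading diagonal:
Fourth differences: -72  -72  -72  -72  -72  -72  -72
Third differences: -252  -324  -396  -468  -540  -612  -684
Second differences: -334  -586  -910  -1306  -1774  -2314  -2926
First differences: -198  -532  -1118  -2028  -3334  -5108  -7422
b: -46  -244  -776  -1894  -3922  -7256  -12364

-12364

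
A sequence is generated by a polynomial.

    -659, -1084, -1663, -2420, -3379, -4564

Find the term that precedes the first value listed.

-425, -579, -757, -959, -1185
-154, -178, -202, -226
-24, -24, -24
The third differences are constant at -24.
Work back: -154 + 24 = -130;  -425 + 130 = -295;  -659 + 295 = -364

-364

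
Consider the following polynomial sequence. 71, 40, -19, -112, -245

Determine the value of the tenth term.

Δ: -31, -59, -93, -133
Δ²: -28, -34, -40
Δ³: -6, -6
Constant third difference = -6, so extend:
-40 − 6 = -46;  -133 − 46 = -179;  -245 − 179 = -424
-46 − 6 = -52;  -179 − 52 = -231;  -424 − 231 = -655
-52 − 6 = -58;  -231 − 58 = -289;  -655 − 289 = -944
-58 − 6 = -64;  -289 − 64 = -353;  -944 − 353 = -1297
-64 − 6 = -70;  -353 − 70 = -423;  -1297 − 423 = -1720

-1720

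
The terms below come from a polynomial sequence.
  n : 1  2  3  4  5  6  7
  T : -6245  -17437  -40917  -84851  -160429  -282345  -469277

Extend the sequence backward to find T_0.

D1: -11192, -23480, -43934, -75578, -121916, -186932
D2: -12288, -20454, -31644, -46338, -65016
D3: -8166, -11190, -14694, -18678
D4: -3024, -3504, -3984
D5: -480, -480
The fifth differences are constant at -480.
Work back: -3024 + 480 = -2544;  -8166 + 2544 = -5622;  -12288 + 5622 = -6666;  -11192 + 6666 = -4526;  -6245 + 4526 = -1719

-1719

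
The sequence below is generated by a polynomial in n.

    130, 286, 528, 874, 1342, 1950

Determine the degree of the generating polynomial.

3

D1: 156, 242, 346, 468, 608
D2: 86, 104, 122, 140
D3: 18, 18, 18
The third differences are constant, so the polynomial has degree 3.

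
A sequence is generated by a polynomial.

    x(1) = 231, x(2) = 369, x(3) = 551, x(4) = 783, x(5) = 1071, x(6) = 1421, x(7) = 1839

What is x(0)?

131

Δ: 138  182  232  288  350  418
Δ²: 44  50  56  62  68
Δ³: 6  6  6  6
The third differences are constant at 6.
Work back: 44 − 6 = 38;  138 − 38 = 100;  231 − 100 = 131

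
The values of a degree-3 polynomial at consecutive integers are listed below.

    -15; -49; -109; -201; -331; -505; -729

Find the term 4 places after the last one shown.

-2245

Δ: -34, -60, -92, -130, -174, -224
Δ²: -26, -32, -38, -44, -50
Δ³: -6, -6, -6, -6
The third differences are constant (-6).
-50 − 6 = -56;  -224 − 56 = -280;  -729 − 280 = -1009
-56 − 6 = -62;  -280 − 62 = -342;  -1009 − 342 = -1351
-62 − 6 = -68;  -342 − 68 = -410;  -1351 − 410 = -1761
-68 − 6 = -74;  -410 − 74 = -484;  -1761 − 484 = -2245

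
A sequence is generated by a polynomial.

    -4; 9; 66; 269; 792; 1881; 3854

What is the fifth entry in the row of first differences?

1089

Δ: 13, 57, 203, 523, 1089, 1973
Δ²: 44, 146, 320, 566, 884
Δ³: 102, 174, 246, 318
Δ⁴: 72, 72, 72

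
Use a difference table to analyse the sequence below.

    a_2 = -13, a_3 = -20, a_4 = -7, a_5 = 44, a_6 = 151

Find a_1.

-4

Δ: -7  13  51  107
Δ²: 20  38  56
Δ³: 18  18
The third differences are constant at 18.
Work back: 20 − 18 = 2;  -7 − 2 = -9;  -13 + 9 = -4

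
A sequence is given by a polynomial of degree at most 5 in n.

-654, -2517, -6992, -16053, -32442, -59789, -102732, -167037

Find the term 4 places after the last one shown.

-799397

Δ: -1863, -4475, -9061, -16389, -27347, -42943, -64305
Δ²: -2612, -4586, -7328, -10958, -15596, -21362
Δ³: -1974, -2742, -3630, -4638, -5766
Δ⁴: -768, -888, -1008, -1128
Δ⁵: -120, -120, -120
Fifth differences constant at -120.
-1128 − 120 = -1248;  -5766 − 1248 = -7014;  -21362 − 7014 = -28376;  -64305 − 28376 = -92681;  -167037 − 92681 = -259718
-1248 − 120 = -1368;  -7014 − 1368 = -8382;  -28376 − 8382 = -36758;  -92681 − 36758 = -129439;  -259718 − 129439 = -389157
-1368 − 120 = -1488;  -8382 − 1488 = -9870;  -36758 − 9870 = -46628;  -129439 − 46628 = -176067;  -389157 − 176067 = -565224
-1488 − 120 = -1608;  -9870 − 1608 = -11478;  -46628 − 11478 = -58106;  -176067 − 58106 = -234173;  -565224 − 234173 = -799397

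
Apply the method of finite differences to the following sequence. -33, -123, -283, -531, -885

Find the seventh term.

-1983

-90, -160, -248, -354
-70, -88, -106
-18, -18
Third differences constant at -18.
-106 − 18 = -124;  -354 − 124 = -478;  -885 − 478 = -1363
-124 − 18 = -142;  -478 − 142 = -620;  -1363 − 620 = -1983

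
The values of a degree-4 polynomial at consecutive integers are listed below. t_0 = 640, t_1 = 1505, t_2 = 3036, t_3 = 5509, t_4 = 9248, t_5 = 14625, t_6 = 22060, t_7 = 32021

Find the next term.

865, 1531, 2473, 3739, 5377, 7435, 9961
666, 942, 1266, 1638, 2058, 2526
276, 324, 372, 420, 468
48, 48, 48, 48
Fourth differences constant at 48.
468 + 48 = 516;  2526 + 516 = 3042;  9961 + 3042 = 13003;  32021 + 13003 = 45024

45024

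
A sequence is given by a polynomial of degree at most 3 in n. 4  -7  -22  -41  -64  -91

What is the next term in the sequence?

Δ: -11  -15  -19  -23  -27
Δ²: -4  -4  -4  -4
Constant second difference = -4, so extend:
-27 − 4 = -31;  -91 − 31 = -122

-122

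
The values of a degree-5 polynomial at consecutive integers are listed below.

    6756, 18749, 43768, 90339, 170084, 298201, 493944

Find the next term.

11993, 25019, 46571, 79745, 128117, 195743
13026, 21552, 33174, 48372, 67626
8526, 11622, 15198, 19254
3096, 3576, 4056
480, 480
The fifth differences are constant (480).
4056 + 480 = 4536;  19254 + 4536 = 23790;  67626 + 23790 = 91416;  195743 + 91416 = 287159;  493944 + 287159 = 781103

781103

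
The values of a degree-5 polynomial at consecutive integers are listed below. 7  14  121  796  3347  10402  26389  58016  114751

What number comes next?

209302

7, 107, 675, 2551, 7055, 15987, 31627, 56735
100, 568, 1876, 4504, 8932, 15640, 25108
468, 1308, 2628, 4428, 6708, 9468
840, 1320, 1800, 2280, 2760
480, 480, 480, 480
Fifth differences constant at 480.
2760 + 480 = 3240;  9468 + 3240 = 12708;  25108 + 12708 = 37816;  56735 + 37816 = 94551;  114751 + 94551 = 209302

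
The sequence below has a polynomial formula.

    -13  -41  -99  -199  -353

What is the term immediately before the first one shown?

D1: -28  -58  -100  -154
D2: -30  -42  -54
D3: -12  -12
The third differences are constant at -12.
Work back: -30 + 12 = -18;  -28 + 18 = -10;  -13 + 10 = -3

-3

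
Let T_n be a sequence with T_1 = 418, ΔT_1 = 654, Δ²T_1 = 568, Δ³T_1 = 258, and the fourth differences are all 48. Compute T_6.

12188

Build the table forward from the leading diagonal:
Fourth differences: 48, 48, 48, 48, 48, 48
Third differences: 258, 306, 354, 402, 450, 498
Second differences: 568, 826, 1132, 1486, 1888, 2338
First differences: 654, 1222, 2048, 3180, 4666, 6554
T: 418, 1072, 2294, 4342, 7522, 12188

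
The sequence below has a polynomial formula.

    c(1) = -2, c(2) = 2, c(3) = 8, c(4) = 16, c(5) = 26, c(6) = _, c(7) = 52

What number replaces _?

38

Using the first 5 terms:
First differences: 4  6  8  10
Second differences: 2  2  2
Constant second difference = 2.
Extend forward: 10 + 2 = 12;  26 + 12 = 38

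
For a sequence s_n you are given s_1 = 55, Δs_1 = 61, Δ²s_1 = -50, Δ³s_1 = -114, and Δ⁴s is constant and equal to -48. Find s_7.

Build the table forward from the leading diagonal:
Fourth differences: -48, -48, -48, -48, -48, -48, -48
Third differences: -114, -162, -210, -258, -306, -354, -402
Second differences: -50, -164, -326, -536, -794, -1100, -1454
First differences: 61, 11, -153, -479, -1015, -1809, -2909
s: 55, 116, 127, -26, -505, -1520, -3329

-3329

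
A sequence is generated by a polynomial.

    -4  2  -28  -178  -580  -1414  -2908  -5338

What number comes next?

-9028

6, -30, -150, -402, -834, -1494, -2430
-36, -120, -252, -432, -660, -936
-84, -132, -180, -228, -276
-48, -48, -48, -48
Constant fourth difference = -48, so extend:
-276 − 48 = -324;  -936 − 324 = -1260;  -2430 − 1260 = -3690;  -5338 − 3690 = -9028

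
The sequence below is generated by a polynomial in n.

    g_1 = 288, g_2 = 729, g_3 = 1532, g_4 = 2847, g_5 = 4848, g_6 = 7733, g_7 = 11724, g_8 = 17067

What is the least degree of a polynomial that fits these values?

Δ: 441, 803, 1315, 2001, 2885, 3991, 5343
Δ²: 362, 512, 686, 884, 1106, 1352
Δ³: 150, 174, 198, 222, 246
Δ⁴: 24, 24, 24, 24
The fourth differences are constant, so the polynomial has degree 4.

4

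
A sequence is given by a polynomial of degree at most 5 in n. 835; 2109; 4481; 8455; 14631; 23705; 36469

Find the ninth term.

76715

1274 , 2372 , 3974 , 6176 , 9074 , 12764
1098 , 1602 , 2202 , 2898 , 3690
504 , 600 , 696 , 792
96 , 96 , 96
The fourth differences are constant (96).
792 + 96 = 888;  3690 + 888 = 4578;  12764 + 4578 = 17342;  36469 + 17342 = 53811
888 + 96 = 984;  4578 + 984 = 5562;  17342 + 5562 = 22904;  53811 + 22904 = 76715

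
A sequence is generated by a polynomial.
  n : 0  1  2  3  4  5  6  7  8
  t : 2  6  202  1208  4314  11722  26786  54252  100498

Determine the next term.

173774

D1: 4  196  1006  3106  7408  15064  27466  46246
D2: 192  810  2100  4302  7656  12402  18780
D3: 618  1290  2202  3354  4746  6378
D4: 672  912  1152  1392  1632
D5: 240  240  240  240
The fifth differences are constant (240).
1632 + 240 = 1872;  6378 + 1872 = 8250;  18780 + 8250 = 27030;  46246 + 27030 = 73276;  100498 + 73276 = 173774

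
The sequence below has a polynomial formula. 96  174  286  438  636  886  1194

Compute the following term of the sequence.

Δ: 78, 112, 152, 198, 250, 308
Δ²: 34, 40, 46, 52, 58
Δ³: 6, 6, 6, 6
Third differences constant at 6.
58 + 6 = 64;  308 + 64 = 372;  1194 + 372 = 1566

1566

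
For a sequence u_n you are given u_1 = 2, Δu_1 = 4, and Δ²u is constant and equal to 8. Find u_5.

Build the table forward from the leading diagonal:
D2: 8, 8, 8, 8, 8
D1: 4, 12, 20, 28, 36
u: 2, 6, 18, 38, 66

66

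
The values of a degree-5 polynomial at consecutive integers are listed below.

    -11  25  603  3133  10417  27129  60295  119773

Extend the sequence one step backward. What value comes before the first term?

-3

Δ: 36, 578, 2530, 7284, 16712, 33166, 59478
Δ²: 542, 1952, 4754, 9428, 16454, 26312
Δ³: 1410, 2802, 4674, 7026, 9858
Δ⁴: 1392, 1872, 2352, 2832
Δ⁵: 480, 480, 480
The fifth differences are constant at 480.
Work back: 1392 − 480 = 912;  1410 − 912 = 498;  542 − 498 = 44;  36 − 44 = -8;  -11 + 8 = -3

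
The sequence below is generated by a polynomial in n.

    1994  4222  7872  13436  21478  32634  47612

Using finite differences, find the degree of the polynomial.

First differences: 2228, 3650, 5564, 8042, 11156, 14978
Second differences: 1422, 1914, 2478, 3114, 3822
Third differences: 492, 564, 636, 708
Fourth differences: 72, 72, 72
The fourth differences are constant, so the polynomial has degree 4.

4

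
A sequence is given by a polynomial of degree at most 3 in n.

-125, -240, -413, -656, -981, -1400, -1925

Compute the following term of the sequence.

-115 , -173 , -243 , -325 , -419 , -525
-58 , -70 , -82 , -94 , -106
-12 , -12 , -12 , -12
Third differences constant at -12.
-106 − 12 = -118;  -525 − 118 = -643;  -1925 − 643 = -2568

-2568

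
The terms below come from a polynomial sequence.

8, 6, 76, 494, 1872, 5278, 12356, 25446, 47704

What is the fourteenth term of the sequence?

479214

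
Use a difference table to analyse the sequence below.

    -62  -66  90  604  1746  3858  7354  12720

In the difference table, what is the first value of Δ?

-4

Δ: -4, 156, 514, 1142, 2112, 3496, 5366
Δ²: 160, 358, 628, 970, 1384, 1870
Δ³: 198, 270, 342, 414, 486
Δ⁴: 72, 72, 72, 72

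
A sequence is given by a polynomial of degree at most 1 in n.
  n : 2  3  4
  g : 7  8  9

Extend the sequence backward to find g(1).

6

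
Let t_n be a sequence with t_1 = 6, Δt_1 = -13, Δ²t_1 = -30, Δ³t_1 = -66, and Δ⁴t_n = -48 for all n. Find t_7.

-2562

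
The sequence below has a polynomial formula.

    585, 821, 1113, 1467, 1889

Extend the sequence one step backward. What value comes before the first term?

399

First differences: 236, 292, 354, 422
Second differences: 56, 62, 68
Third differences: 6, 6
The third differences are constant at 6.
Work back: 56 − 6 = 50;  236 − 50 = 186;  585 − 186 = 399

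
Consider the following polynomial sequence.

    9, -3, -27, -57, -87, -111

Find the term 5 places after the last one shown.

69

-12 , -24 , -30 , -30 , -24
-12 , -6 , 0 , 6
6 , 6 , 6
Constant third difference = 6, so extend:
6 + 6 = 12;  -24 + 12 = -12;  -111 − 12 = -123
12 + 6 = 18;  -12 + 18 = 6;  -123 + 6 = -117
18 + 6 = 24;  6 + 24 = 30;  -117 + 30 = -87
24 + 6 = 30;  30 + 30 = 60;  -87 + 60 = -27
30 + 6 = 36;  60 + 36 = 96;  -27 + 96 = 69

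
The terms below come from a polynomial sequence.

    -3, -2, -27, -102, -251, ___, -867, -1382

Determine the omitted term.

Using the first 5 terms:
1, -25, -75, -149
-26, -50, -74
-24, -24
Constant third difference = -24.
Extend forward: -74 − 24 = -98;  -149 − 98 = -247;  -251 − 247 = -498

-498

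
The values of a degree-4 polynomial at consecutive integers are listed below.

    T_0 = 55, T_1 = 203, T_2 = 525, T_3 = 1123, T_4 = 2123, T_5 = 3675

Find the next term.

5953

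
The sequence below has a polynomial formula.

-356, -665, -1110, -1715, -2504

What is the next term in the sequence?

-3501

Δ: -309, -445, -605, -789
Δ²: -136, -160, -184
Δ³: -24, -24
The third differences are constant (-24).
-184 − 24 = -208;  -789 − 208 = -997;  -2504 − 997 = -3501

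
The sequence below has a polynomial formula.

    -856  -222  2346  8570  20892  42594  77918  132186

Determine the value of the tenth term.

D1: 634  2568  6224  12322  21702  35324  54268
D2: 1934  3656  6098  9380  13622  18944
D3: 1722  2442  3282  4242  5322
D4: 720  840  960  1080
D5: 120  120  120
The fifth differences are constant (120).
1080 + 120 = 1200;  5322 + 1200 = 6522;  18944 + 6522 = 25466;  54268 + 25466 = 79734;  132186 + 79734 = 211920
1200 + 120 = 1320;  6522 + 1320 = 7842;  25466 + 7842 = 33308;  79734 + 33308 = 113042;  211920 + 113042 = 324962

324962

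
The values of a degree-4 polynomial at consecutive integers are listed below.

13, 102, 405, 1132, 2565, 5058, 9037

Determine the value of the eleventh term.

50853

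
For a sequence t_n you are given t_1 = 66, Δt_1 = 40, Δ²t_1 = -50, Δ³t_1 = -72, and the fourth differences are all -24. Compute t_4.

Build the table forward from the leading diagonal:
Fourth differences: -24  -24  -24  -24
Third differences: -72  -96  -120  -144
Second differences: -50  -122  -218  -338
First differences: 40  -10  -132  -350
t: 66  106  96  -36

-36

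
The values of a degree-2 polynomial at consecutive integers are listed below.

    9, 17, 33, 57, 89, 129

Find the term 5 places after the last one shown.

449

Δ: 8  16  24  32  40
Δ²: 8  8  8  8
The second differences are constant (8).
40 + 8 = 48;  129 + 48 = 177
48 + 8 = 56;  177 + 56 = 233
56 + 8 = 64;  233 + 64 = 297
64 + 8 = 72;  297 + 72 = 369
72 + 8 = 80;  369 + 80 = 449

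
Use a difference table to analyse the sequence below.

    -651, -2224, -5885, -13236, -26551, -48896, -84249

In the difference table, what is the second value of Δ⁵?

-120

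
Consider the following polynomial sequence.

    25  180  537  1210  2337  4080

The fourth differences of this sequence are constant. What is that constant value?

Δ: 155, 357, 673, 1127, 1743
Δ²: 202, 316, 454, 616
Δ³: 114, 138, 162
Δ⁴: 24, 24

24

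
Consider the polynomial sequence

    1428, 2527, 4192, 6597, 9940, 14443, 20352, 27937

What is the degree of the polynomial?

4

D1: 1099, 1665, 2405, 3343, 4503, 5909, 7585
D2: 566, 740, 938, 1160, 1406, 1676
D3: 174, 198, 222, 246, 270
D4: 24, 24, 24, 24
The fourth differences are constant, so the polynomial has degree 4.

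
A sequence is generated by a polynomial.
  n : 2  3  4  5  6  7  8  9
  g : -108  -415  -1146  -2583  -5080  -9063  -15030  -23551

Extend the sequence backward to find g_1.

Δ: -307  -731  -1437  -2497  -3983  -5967  -8521
Δ²: -424  -706  -1060  -1486  -1984  -2554
Δ³: -282  -354  -426  -498  -570
Δ⁴: -72  -72  -72  -72
The fourth differences are constant at -72.
Work back: -282 + 72 = -210;  -424 + 210 = -214;  -307 + 214 = -93;  -108 + 93 = -15

-15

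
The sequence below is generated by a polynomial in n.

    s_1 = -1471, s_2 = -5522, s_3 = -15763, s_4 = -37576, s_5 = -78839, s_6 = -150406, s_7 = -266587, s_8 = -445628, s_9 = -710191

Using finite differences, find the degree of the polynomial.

5

-4051, -10241, -21813, -41263, -71567, -116181, -179041, -264563
-6190, -11572, -19450, -30304, -44614, -62860, -85522
-5382, -7878, -10854, -14310, -18246, -22662
-2496, -2976, -3456, -3936, -4416
-480, -480, -480, -480
The fifth differences are constant, so the polynomial has degree 5.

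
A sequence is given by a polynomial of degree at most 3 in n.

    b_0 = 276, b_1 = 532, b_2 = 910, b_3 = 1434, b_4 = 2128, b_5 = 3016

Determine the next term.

4122

First differences: 256  378  524  694  888
Second differences: 122  146  170  194
Third differences: 24  24  24
Third differences constant at 24.
194 + 24 = 218;  888 + 218 = 1106;  3016 + 1106 = 4122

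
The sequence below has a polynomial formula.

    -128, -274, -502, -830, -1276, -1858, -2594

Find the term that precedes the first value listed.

-46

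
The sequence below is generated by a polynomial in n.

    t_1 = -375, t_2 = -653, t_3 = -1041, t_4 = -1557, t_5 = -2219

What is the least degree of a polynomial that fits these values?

Δ: -278, -388, -516, -662
Δ²: -110, -128, -146
Δ³: -18, -18
The third differences are constant, so the polynomial has degree 3.

3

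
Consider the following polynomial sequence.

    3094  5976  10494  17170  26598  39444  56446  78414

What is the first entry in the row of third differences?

First differences: 2882, 4518, 6676, 9428, 12846, 17002, 21968
Second differences: 1636, 2158, 2752, 3418, 4156, 4966
Third differences: 522, 594, 666, 738, 810
Fourth differences: 72, 72, 72, 72

522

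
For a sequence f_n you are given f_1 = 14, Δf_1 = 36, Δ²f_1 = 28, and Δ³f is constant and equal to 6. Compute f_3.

Build the table forward from the leading diagonal:
Δ³: 6  6  6
Δ²: 28  34  40
Δ: 36  64  98
f: 14  50  114

114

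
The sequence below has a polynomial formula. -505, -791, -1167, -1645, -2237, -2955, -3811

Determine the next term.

First differences: -286  -376  -478  -592  -718  -856
Second differences: -90  -102  -114  -126  -138
Third differences: -12  -12  -12  -12
The third differences are constant (-12).
-138 − 12 = -150;  -856 − 150 = -1006;  -3811 − 1006 = -4817

-4817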